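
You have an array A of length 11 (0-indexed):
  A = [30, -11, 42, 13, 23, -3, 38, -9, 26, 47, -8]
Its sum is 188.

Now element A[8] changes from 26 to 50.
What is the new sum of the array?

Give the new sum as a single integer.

Answer: 212

Derivation:
Old value at index 8: 26
New value at index 8: 50
Delta = 50 - 26 = 24
New sum = old_sum + delta = 188 + (24) = 212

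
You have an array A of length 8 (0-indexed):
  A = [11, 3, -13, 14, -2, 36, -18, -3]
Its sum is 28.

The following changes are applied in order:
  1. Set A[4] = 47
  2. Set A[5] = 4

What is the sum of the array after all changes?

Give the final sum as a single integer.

Answer: 45

Derivation:
Initial sum: 28
Change 1: A[4] -2 -> 47, delta = 49, sum = 77
Change 2: A[5] 36 -> 4, delta = -32, sum = 45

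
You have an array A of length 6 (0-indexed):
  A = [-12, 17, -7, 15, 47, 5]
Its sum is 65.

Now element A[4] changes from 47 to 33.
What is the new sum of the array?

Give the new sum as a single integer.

Old value at index 4: 47
New value at index 4: 33
Delta = 33 - 47 = -14
New sum = old_sum + delta = 65 + (-14) = 51

Answer: 51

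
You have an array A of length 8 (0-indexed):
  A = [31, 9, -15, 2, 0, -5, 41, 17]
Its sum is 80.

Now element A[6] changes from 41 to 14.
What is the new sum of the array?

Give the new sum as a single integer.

Old value at index 6: 41
New value at index 6: 14
Delta = 14 - 41 = -27
New sum = old_sum + delta = 80 + (-27) = 53

Answer: 53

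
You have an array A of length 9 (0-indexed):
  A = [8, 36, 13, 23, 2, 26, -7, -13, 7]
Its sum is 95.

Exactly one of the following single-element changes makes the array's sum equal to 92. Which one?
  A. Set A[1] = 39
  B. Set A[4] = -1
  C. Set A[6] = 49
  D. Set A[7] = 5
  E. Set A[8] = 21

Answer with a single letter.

Option A: A[1] 36->39, delta=3, new_sum=95+(3)=98
Option B: A[4] 2->-1, delta=-3, new_sum=95+(-3)=92 <-- matches target
Option C: A[6] -7->49, delta=56, new_sum=95+(56)=151
Option D: A[7] -13->5, delta=18, new_sum=95+(18)=113
Option E: A[8] 7->21, delta=14, new_sum=95+(14)=109

Answer: B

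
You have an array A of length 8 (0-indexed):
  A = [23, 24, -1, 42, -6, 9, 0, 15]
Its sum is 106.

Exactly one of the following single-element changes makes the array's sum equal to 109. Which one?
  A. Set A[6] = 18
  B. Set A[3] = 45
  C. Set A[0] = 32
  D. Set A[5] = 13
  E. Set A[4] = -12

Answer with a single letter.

Answer: B

Derivation:
Option A: A[6] 0->18, delta=18, new_sum=106+(18)=124
Option B: A[3] 42->45, delta=3, new_sum=106+(3)=109 <-- matches target
Option C: A[0] 23->32, delta=9, new_sum=106+(9)=115
Option D: A[5] 9->13, delta=4, new_sum=106+(4)=110
Option E: A[4] -6->-12, delta=-6, new_sum=106+(-6)=100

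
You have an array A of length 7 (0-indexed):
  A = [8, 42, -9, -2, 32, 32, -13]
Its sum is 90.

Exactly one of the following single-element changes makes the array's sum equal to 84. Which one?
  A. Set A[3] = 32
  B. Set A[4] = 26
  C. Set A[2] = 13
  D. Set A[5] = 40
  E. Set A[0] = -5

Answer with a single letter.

Answer: B

Derivation:
Option A: A[3] -2->32, delta=34, new_sum=90+(34)=124
Option B: A[4] 32->26, delta=-6, new_sum=90+(-6)=84 <-- matches target
Option C: A[2] -9->13, delta=22, new_sum=90+(22)=112
Option D: A[5] 32->40, delta=8, new_sum=90+(8)=98
Option E: A[0] 8->-5, delta=-13, new_sum=90+(-13)=77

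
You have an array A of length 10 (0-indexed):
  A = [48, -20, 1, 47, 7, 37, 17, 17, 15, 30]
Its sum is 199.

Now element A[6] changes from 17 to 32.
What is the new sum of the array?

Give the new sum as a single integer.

Answer: 214

Derivation:
Old value at index 6: 17
New value at index 6: 32
Delta = 32 - 17 = 15
New sum = old_sum + delta = 199 + (15) = 214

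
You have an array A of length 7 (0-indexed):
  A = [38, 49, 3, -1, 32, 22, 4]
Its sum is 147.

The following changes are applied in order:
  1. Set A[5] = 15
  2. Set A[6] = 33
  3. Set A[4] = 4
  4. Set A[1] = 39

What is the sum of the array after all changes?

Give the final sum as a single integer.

Answer: 131

Derivation:
Initial sum: 147
Change 1: A[5] 22 -> 15, delta = -7, sum = 140
Change 2: A[6] 4 -> 33, delta = 29, sum = 169
Change 3: A[4] 32 -> 4, delta = -28, sum = 141
Change 4: A[1] 49 -> 39, delta = -10, sum = 131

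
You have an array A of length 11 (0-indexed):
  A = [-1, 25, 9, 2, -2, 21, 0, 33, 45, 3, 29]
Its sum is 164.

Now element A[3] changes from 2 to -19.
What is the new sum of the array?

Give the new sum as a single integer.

Old value at index 3: 2
New value at index 3: -19
Delta = -19 - 2 = -21
New sum = old_sum + delta = 164 + (-21) = 143

Answer: 143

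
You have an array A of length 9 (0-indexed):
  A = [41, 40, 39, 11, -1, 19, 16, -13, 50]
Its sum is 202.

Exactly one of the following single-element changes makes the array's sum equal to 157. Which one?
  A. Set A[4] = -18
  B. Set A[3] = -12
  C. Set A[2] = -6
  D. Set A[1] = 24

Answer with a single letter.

Answer: C

Derivation:
Option A: A[4] -1->-18, delta=-17, new_sum=202+(-17)=185
Option B: A[3] 11->-12, delta=-23, new_sum=202+(-23)=179
Option C: A[2] 39->-6, delta=-45, new_sum=202+(-45)=157 <-- matches target
Option D: A[1] 40->24, delta=-16, new_sum=202+(-16)=186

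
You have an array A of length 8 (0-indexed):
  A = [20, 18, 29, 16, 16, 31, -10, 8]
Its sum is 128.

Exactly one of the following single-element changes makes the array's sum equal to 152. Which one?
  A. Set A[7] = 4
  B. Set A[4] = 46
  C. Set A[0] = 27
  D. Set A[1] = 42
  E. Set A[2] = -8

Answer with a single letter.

Option A: A[7] 8->4, delta=-4, new_sum=128+(-4)=124
Option B: A[4] 16->46, delta=30, new_sum=128+(30)=158
Option C: A[0] 20->27, delta=7, new_sum=128+(7)=135
Option D: A[1] 18->42, delta=24, new_sum=128+(24)=152 <-- matches target
Option E: A[2] 29->-8, delta=-37, new_sum=128+(-37)=91

Answer: D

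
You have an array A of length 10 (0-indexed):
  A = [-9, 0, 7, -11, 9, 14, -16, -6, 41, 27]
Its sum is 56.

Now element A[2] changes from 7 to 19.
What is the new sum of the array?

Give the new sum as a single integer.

Answer: 68

Derivation:
Old value at index 2: 7
New value at index 2: 19
Delta = 19 - 7 = 12
New sum = old_sum + delta = 56 + (12) = 68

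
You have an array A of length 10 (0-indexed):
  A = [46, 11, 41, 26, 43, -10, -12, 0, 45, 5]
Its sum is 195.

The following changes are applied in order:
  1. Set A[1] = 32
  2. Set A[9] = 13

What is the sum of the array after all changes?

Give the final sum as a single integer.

Answer: 224

Derivation:
Initial sum: 195
Change 1: A[1] 11 -> 32, delta = 21, sum = 216
Change 2: A[9] 5 -> 13, delta = 8, sum = 224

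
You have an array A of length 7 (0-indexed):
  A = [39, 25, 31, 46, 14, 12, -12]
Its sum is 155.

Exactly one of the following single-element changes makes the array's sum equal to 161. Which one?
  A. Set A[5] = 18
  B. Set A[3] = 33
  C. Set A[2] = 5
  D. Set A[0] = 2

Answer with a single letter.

Answer: A

Derivation:
Option A: A[5] 12->18, delta=6, new_sum=155+(6)=161 <-- matches target
Option B: A[3] 46->33, delta=-13, new_sum=155+(-13)=142
Option C: A[2] 31->5, delta=-26, new_sum=155+(-26)=129
Option D: A[0] 39->2, delta=-37, new_sum=155+(-37)=118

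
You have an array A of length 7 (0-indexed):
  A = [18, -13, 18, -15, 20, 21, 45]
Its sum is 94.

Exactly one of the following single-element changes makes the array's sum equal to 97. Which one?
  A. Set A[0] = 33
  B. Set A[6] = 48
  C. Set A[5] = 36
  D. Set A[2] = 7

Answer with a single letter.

Answer: B

Derivation:
Option A: A[0] 18->33, delta=15, new_sum=94+(15)=109
Option B: A[6] 45->48, delta=3, new_sum=94+(3)=97 <-- matches target
Option C: A[5] 21->36, delta=15, new_sum=94+(15)=109
Option D: A[2] 18->7, delta=-11, new_sum=94+(-11)=83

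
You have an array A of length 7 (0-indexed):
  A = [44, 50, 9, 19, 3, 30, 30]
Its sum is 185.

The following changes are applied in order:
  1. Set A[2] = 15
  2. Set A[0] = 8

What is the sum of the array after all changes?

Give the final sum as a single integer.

Initial sum: 185
Change 1: A[2] 9 -> 15, delta = 6, sum = 191
Change 2: A[0] 44 -> 8, delta = -36, sum = 155

Answer: 155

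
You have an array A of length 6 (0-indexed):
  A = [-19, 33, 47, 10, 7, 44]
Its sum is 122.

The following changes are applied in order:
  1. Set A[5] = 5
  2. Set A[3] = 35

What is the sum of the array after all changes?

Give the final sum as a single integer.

Initial sum: 122
Change 1: A[5] 44 -> 5, delta = -39, sum = 83
Change 2: A[3] 10 -> 35, delta = 25, sum = 108

Answer: 108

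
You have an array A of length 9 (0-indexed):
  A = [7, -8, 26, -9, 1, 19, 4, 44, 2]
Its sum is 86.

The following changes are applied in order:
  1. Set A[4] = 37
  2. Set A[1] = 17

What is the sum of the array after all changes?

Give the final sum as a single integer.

Initial sum: 86
Change 1: A[4] 1 -> 37, delta = 36, sum = 122
Change 2: A[1] -8 -> 17, delta = 25, sum = 147

Answer: 147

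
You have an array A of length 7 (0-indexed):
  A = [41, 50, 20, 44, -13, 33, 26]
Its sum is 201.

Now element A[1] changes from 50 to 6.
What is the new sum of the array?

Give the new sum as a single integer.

Old value at index 1: 50
New value at index 1: 6
Delta = 6 - 50 = -44
New sum = old_sum + delta = 201 + (-44) = 157

Answer: 157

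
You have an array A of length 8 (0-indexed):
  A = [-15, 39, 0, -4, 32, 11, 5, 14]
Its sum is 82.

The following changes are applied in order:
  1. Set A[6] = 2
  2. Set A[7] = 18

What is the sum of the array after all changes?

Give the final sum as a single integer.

Answer: 83

Derivation:
Initial sum: 82
Change 1: A[6] 5 -> 2, delta = -3, sum = 79
Change 2: A[7] 14 -> 18, delta = 4, sum = 83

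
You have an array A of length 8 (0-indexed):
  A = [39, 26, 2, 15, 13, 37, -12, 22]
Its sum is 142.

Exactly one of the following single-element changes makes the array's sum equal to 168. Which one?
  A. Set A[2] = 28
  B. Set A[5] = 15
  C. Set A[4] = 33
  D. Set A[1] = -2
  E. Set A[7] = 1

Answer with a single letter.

Answer: A

Derivation:
Option A: A[2] 2->28, delta=26, new_sum=142+(26)=168 <-- matches target
Option B: A[5] 37->15, delta=-22, new_sum=142+(-22)=120
Option C: A[4] 13->33, delta=20, new_sum=142+(20)=162
Option D: A[1] 26->-2, delta=-28, new_sum=142+(-28)=114
Option E: A[7] 22->1, delta=-21, new_sum=142+(-21)=121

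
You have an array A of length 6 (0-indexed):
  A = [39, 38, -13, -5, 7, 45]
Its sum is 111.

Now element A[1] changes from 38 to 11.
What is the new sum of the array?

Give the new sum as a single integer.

Answer: 84

Derivation:
Old value at index 1: 38
New value at index 1: 11
Delta = 11 - 38 = -27
New sum = old_sum + delta = 111 + (-27) = 84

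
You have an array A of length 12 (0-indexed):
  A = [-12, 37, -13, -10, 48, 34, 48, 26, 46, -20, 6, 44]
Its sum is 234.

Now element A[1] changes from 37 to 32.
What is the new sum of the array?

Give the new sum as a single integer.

Old value at index 1: 37
New value at index 1: 32
Delta = 32 - 37 = -5
New sum = old_sum + delta = 234 + (-5) = 229

Answer: 229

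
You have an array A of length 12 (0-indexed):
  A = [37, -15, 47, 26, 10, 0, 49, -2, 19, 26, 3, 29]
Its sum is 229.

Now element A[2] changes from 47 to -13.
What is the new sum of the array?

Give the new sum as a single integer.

Old value at index 2: 47
New value at index 2: -13
Delta = -13 - 47 = -60
New sum = old_sum + delta = 229 + (-60) = 169

Answer: 169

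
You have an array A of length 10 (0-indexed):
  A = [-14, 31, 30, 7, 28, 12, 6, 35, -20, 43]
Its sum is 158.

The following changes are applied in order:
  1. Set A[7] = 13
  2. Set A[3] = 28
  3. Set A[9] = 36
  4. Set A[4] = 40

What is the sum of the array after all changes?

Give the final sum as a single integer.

Answer: 162

Derivation:
Initial sum: 158
Change 1: A[7] 35 -> 13, delta = -22, sum = 136
Change 2: A[3] 7 -> 28, delta = 21, sum = 157
Change 3: A[9] 43 -> 36, delta = -7, sum = 150
Change 4: A[4] 28 -> 40, delta = 12, sum = 162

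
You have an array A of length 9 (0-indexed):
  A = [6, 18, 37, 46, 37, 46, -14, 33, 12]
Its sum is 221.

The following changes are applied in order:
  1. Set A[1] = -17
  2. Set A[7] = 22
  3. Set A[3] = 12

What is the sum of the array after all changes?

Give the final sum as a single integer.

Initial sum: 221
Change 1: A[1] 18 -> -17, delta = -35, sum = 186
Change 2: A[7] 33 -> 22, delta = -11, sum = 175
Change 3: A[3] 46 -> 12, delta = -34, sum = 141

Answer: 141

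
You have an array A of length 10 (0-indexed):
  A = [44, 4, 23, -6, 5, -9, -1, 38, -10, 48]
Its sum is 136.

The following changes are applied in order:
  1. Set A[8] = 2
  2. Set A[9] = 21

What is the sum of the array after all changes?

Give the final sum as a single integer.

Answer: 121

Derivation:
Initial sum: 136
Change 1: A[8] -10 -> 2, delta = 12, sum = 148
Change 2: A[9] 48 -> 21, delta = -27, sum = 121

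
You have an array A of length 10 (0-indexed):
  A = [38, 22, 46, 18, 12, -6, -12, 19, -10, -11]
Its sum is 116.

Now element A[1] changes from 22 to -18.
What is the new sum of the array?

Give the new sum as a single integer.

Old value at index 1: 22
New value at index 1: -18
Delta = -18 - 22 = -40
New sum = old_sum + delta = 116 + (-40) = 76

Answer: 76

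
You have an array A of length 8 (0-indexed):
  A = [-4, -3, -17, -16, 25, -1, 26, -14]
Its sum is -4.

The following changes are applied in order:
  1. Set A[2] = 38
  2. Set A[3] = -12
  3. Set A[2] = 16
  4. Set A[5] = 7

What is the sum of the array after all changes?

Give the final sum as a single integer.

Answer: 41

Derivation:
Initial sum: -4
Change 1: A[2] -17 -> 38, delta = 55, sum = 51
Change 2: A[3] -16 -> -12, delta = 4, sum = 55
Change 3: A[2] 38 -> 16, delta = -22, sum = 33
Change 4: A[5] -1 -> 7, delta = 8, sum = 41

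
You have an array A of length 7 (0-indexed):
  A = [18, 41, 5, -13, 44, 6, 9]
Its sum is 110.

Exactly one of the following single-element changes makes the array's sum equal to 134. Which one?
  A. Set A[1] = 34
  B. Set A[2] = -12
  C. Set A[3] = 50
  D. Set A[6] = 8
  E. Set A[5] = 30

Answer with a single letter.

Answer: E

Derivation:
Option A: A[1] 41->34, delta=-7, new_sum=110+(-7)=103
Option B: A[2] 5->-12, delta=-17, new_sum=110+(-17)=93
Option C: A[3] -13->50, delta=63, new_sum=110+(63)=173
Option D: A[6] 9->8, delta=-1, new_sum=110+(-1)=109
Option E: A[5] 6->30, delta=24, new_sum=110+(24)=134 <-- matches target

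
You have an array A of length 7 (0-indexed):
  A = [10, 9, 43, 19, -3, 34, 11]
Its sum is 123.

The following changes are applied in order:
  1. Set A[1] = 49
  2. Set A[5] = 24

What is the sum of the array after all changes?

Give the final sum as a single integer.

Initial sum: 123
Change 1: A[1] 9 -> 49, delta = 40, sum = 163
Change 2: A[5] 34 -> 24, delta = -10, sum = 153

Answer: 153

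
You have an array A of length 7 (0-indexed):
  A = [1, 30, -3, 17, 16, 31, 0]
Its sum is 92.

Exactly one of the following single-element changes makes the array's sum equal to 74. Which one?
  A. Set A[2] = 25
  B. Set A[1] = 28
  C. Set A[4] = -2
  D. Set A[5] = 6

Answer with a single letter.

Option A: A[2] -3->25, delta=28, new_sum=92+(28)=120
Option B: A[1] 30->28, delta=-2, new_sum=92+(-2)=90
Option C: A[4] 16->-2, delta=-18, new_sum=92+(-18)=74 <-- matches target
Option D: A[5] 31->6, delta=-25, new_sum=92+(-25)=67

Answer: C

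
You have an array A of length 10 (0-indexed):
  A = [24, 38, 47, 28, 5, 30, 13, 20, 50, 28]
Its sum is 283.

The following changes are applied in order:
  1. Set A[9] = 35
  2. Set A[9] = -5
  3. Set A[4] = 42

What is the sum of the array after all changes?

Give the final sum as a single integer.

Answer: 287

Derivation:
Initial sum: 283
Change 1: A[9] 28 -> 35, delta = 7, sum = 290
Change 2: A[9] 35 -> -5, delta = -40, sum = 250
Change 3: A[4] 5 -> 42, delta = 37, sum = 287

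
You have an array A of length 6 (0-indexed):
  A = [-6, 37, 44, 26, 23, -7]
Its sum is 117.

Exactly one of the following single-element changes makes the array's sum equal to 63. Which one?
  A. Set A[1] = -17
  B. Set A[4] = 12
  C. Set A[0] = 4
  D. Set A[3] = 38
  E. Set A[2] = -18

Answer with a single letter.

Option A: A[1] 37->-17, delta=-54, new_sum=117+(-54)=63 <-- matches target
Option B: A[4] 23->12, delta=-11, new_sum=117+(-11)=106
Option C: A[0] -6->4, delta=10, new_sum=117+(10)=127
Option D: A[3] 26->38, delta=12, new_sum=117+(12)=129
Option E: A[2] 44->-18, delta=-62, new_sum=117+(-62)=55

Answer: A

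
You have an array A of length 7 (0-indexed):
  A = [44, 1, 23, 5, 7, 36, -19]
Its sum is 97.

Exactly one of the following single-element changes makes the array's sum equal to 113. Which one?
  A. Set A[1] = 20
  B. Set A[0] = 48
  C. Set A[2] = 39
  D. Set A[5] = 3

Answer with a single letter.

Option A: A[1] 1->20, delta=19, new_sum=97+(19)=116
Option B: A[0] 44->48, delta=4, new_sum=97+(4)=101
Option C: A[2] 23->39, delta=16, new_sum=97+(16)=113 <-- matches target
Option D: A[5] 36->3, delta=-33, new_sum=97+(-33)=64

Answer: C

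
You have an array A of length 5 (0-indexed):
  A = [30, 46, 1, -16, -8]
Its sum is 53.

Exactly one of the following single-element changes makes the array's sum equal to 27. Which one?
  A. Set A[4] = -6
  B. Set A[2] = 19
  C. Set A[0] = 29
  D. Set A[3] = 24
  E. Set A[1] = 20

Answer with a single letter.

Option A: A[4] -8->-6, delta=2, new_sum=53+(2)=55
Option B: A[2] 1->19, delta=18, new_sum=53+(18)=71
Option C: A[0] 30->29, delta=-1, new_sum=53+(-1)=52
Option D: A[3] -16->24, delta=40, new_sum=53+(40)=93
Option E: A[1] 46->20, delta=-26, new_sum=53+(-26)=27 <-- matches target

Answer: E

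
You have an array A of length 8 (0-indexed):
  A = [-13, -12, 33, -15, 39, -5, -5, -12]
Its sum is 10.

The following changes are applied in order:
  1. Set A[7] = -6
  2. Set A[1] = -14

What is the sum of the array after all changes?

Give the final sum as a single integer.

Initial sum: 10
Change 1: A[7] -12 -> -6, delta = 6, sum = 16
Change 2: A[1] -12 -> -14, delta = -2, sum = 14

Answer: 14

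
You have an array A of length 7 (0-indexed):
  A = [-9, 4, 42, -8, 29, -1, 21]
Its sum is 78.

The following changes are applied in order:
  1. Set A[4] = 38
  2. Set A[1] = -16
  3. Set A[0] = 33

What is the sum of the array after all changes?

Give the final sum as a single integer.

Answer: 109

Derivation:
Initial sum: 78
Change 1: A[4] 29 -> 38, delta = 9, sum = 87
Change 2: A[1] 4 -> -16, delta = -20, sum = 67
Change 3: A[0] -9 -> 33, delta = 42, sum = 109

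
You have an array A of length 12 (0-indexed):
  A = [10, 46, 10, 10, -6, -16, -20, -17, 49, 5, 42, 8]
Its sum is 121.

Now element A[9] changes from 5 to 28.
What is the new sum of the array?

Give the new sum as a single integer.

Old value at index 9: 5
New value at index 9: 28
Delta = 28 - 5 = 23
New sum = old_sum + delta = 121 + (23) = 144

Answer: 144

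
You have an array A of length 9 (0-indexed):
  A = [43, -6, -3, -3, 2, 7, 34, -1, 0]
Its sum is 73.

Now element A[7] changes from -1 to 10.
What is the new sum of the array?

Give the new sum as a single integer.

Old value at index 7: -1
New value at index 7: 10
Delta = 10 - -1 = 11
New sum = old_sum + delta = 73 + (11) = 84

Answer: 84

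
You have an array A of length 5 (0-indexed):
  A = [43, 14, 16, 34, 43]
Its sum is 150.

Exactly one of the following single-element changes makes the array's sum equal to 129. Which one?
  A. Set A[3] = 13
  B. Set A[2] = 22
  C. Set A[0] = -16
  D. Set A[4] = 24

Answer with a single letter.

Option A: A[3] 34->13, delta=-21, new_sum=150+(-21)=129 <-- matches target
Option B: A[2] 16->22, delta=6, new_sum=150+(6)=156
Option C: A[0] 43->-16, delta=-59, new_sum=150+(-59)=91
Option D: A[4] 43->24, delta=-19, new_sum=150+(-19)=131

Answer: A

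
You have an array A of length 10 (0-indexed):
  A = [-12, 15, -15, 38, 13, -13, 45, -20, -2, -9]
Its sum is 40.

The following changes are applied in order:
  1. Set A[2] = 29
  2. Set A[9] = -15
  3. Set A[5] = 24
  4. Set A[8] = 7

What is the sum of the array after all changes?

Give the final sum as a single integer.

Answer: 124

Derivation:
Initial sum: 40
Change 1: A[2] -15 -> 29, delta = 44, sum = 84
Change 2: A[9] -9 -> -15, delta = -6, sum = 78
Change 3: A[5] -13 -> 24, delta = 37, sum = 115
Change 4: A[8] -2 -> 7, delta = 9, sum = 124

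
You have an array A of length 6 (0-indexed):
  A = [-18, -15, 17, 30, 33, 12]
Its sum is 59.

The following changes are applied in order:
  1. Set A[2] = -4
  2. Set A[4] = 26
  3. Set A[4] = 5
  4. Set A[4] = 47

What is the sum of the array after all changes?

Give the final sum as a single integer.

Initial sum: 59
Change 1: A[2] 17 -> -4, delta = -21, sum = 38
Change 2: A[4] 33 -> 26, delta = -7, sum = 31
Change 3: A[4] 26 -> 5, delta = -21, sum = 10
Change 4: A[4] 5 -> 47, delta = 42, sum = 52

Answer: 52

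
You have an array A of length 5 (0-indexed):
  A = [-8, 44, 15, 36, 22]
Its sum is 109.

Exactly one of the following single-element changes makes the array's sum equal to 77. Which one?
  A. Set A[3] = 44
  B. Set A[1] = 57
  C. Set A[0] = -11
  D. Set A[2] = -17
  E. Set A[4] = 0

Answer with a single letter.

Answer: D

Derivation:
Option A: A[3] 36->44, delta=8, new_sum=109+(8)=117
Option B: A[1] 44->57, delta=13, new_sum=109+(13)=122
Option C: A[0] -8->-11, delta=-3, new_sum=109+(-3)=106
Option D: A[2] 15->-17, delta=-32, new_sum=109+(-32)=77 <-- matches target
Option E: A[4] 22->0, delta=-22, new_sum=109+(-22)=87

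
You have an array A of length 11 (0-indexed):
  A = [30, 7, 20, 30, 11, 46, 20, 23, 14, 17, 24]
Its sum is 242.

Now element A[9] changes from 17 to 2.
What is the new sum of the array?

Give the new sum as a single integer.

Old value at index 9: 17
New value at index 9: 2
Delta = 2 - 17 = -15
New sum = old_sum + delta = 242 + (-15) = 227

Answer: 227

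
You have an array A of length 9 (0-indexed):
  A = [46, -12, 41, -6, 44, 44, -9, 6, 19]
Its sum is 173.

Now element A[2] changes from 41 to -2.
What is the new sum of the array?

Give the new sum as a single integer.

Answer: 130

Derivation:
Old value at index 2: 41
New value at index 2: -2
Delta = -2 - 41 = -43
New sum = old_sum + delta = 173 + (-43) = 130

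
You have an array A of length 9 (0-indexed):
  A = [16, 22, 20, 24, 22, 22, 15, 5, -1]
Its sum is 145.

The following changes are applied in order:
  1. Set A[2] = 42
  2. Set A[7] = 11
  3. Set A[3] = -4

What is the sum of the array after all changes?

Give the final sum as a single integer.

Initial sum: 145
Change 1: A[2] 20 -> 42, delta = 22, sum = 167
Change 2: A[7] 5 -> 11, delta = 6, sum = 173
Change 3: A[3] 24 -> -4, delta = -28, sum = 145

Answer: 145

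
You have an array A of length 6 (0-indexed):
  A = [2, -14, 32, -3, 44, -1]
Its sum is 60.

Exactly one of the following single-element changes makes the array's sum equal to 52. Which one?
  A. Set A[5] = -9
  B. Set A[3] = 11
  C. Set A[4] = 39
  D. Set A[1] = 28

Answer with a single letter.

Answer: A

Derivation:
Option A: A[5] -1->-9, delta=-8, new_sum=60+(-8)=52 <-- matches target
Option B: A[3] -3->11, delta=14, new_sum=60+(14)=74
Option C: A[4] 44->39, delta=-5, new_sum=60+(-5)=55
Option D: A[1] -14->28, delta=42, new_sum=60+(42)=102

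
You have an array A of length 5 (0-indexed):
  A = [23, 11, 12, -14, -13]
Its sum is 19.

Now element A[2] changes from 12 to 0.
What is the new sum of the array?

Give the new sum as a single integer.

Old value at index 2: 12
New value at index 2: 0
Delta = 0 - 12 = -12
New sum = old_sum + delta = 19 + (-12) = 7

Answer: 7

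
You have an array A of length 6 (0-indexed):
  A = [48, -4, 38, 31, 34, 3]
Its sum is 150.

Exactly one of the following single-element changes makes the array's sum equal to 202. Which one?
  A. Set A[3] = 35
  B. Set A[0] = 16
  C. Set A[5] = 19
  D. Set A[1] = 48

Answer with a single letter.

Answer: D

Derivation:
Option A: A[3] 31->35, delta=4, new_sum=150+(4)=154
Option B: A[0] 48->16, delta=-32, new_sum=150+(-32)=118
Option C: A[5] 3->19, delta=16, new_sum=150+(16)=166
Option D: A[1] -4->48, delta=52, new_sum=150+(52)=202 <-- matches target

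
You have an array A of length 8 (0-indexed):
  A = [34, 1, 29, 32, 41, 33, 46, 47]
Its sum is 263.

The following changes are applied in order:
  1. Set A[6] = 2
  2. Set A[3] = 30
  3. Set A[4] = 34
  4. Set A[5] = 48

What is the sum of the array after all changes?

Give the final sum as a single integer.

Answer: 225

Derivation:
Initial sum: 263
Change 1: A[6] 46 -> 2, delta = -44, sum = 219
Change 2: A[3] 32 -> 30, delta = -2, sum = 217
Change 3: A[4] 41 -> 34, delta = -7, sum = 210
Change 4: A[5] 33 -> 48, delta = 15, sum = 225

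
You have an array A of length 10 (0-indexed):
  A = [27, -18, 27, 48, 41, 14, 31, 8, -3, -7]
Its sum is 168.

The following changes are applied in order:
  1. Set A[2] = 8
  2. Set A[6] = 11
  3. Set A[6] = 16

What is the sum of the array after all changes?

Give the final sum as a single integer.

Initial sum: 168
Change 1: A[2] 27 -> 8, delta = -19, sum = 149
Change 2: A[6] 31 -> 11, delta = -20, sum = 129
Change 3: A[6] 11 -> 16, delta = 5, sum = 134

Answer: 134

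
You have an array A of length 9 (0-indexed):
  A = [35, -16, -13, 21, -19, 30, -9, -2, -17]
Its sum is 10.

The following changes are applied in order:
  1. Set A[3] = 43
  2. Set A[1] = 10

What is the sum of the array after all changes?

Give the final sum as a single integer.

Answer: 58

Derivation:
Initial sum: 10
Change 1: A[3] 21 -> 43, delta = 22, sum = 32
Change 2: A[1] -16 -> 10, delta = 26, sum = 58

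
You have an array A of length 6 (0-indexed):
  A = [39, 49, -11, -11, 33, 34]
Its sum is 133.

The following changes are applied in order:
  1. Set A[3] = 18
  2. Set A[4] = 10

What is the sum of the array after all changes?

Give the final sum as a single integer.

Initial sum: 133
Change 1: A[3] -11 -> 18, delta = 29, sum = 162
Change 2: A[4] 33 -> 10, delta = -23, sum = 139

Answer: 139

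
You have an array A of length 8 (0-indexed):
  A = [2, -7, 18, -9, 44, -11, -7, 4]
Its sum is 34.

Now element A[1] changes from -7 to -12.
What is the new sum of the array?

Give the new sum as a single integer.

Answer: 29

Derivation:
Old value at index 1: -7
New value at index 1: -12
Delta = -12 - -7 = -5
New sum = old_sum + delta = 34 + (-5) = 29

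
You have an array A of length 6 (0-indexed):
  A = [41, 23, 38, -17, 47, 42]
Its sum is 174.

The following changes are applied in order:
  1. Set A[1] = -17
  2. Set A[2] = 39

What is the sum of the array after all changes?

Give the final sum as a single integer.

Initial sum: 174
Change 1: A[1] 23 -> -17, delta = -40, sum = 134
Change 2: A[2] 38 -> 39, delta = 1, sum = 135

Answer: 135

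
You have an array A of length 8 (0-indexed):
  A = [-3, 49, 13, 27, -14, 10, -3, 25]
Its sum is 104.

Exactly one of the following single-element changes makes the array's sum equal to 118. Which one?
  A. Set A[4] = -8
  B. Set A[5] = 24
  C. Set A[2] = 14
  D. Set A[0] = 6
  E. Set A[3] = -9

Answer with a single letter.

Option A: A[4] -14->-8, delta=6, new_sum=104+(6)=110
Option B: A[5] 10->24, delta=14, new_sum=104+(14)=118 <-- matches target
Option C: A[2] 13->14, delta=1, new_sum=104+(1)=105
Option D: A[0] -3->6, delta=9, new_sum=104+(9)=113
Option E: A[3] 27->-9, delta=-36, new_sum=104+(-36)=68

Answer: B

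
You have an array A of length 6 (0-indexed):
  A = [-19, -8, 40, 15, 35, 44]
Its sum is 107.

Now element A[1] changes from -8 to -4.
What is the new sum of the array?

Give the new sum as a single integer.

Answer: 111

Derivation:
Old value at index 1: -8
New value at index 1: -4
Delta = -4 - -8 = 4
New sum = old_sum + delta = 107 + (4) = 111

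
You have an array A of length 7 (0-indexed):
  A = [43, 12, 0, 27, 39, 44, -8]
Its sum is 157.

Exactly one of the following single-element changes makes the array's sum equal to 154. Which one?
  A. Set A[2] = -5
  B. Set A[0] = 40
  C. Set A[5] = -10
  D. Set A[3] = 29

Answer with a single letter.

Option A: A[2] 0->-5, delta=-5, new_sum=157+(-5)=152
Option B: A[0] 43->40, delta=-3, new_sum=157+(-3)=154 <-- matches target
Option C: A[5] 44->-10, delta=-54, new_sum=157+(-54)=103
Option D: A[3] 27->29, delta=2, new_sum=157+(2)=159

Answer: B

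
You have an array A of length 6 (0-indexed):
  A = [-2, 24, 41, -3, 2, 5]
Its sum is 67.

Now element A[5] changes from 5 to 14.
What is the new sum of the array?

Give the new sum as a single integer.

Old value at index 5: 5
New value at index 5: 14
Delta = 14 - 5 = 9
New sum = old_sum + delta = 67 + (9) = 76

Answer: 76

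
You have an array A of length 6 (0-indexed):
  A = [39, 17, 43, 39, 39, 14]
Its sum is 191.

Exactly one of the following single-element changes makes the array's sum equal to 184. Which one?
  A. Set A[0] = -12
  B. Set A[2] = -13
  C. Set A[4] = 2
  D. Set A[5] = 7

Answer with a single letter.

Option A: A[0] 39->-12, delta=-51, new_sum=191+(-51)=140
Option B: A[2] 43->-13, delta=-56, new_sum=191+(-56)=135
Option C: A[4] 39->2, delta=-37, new_sum=191+(-37)=154
Option D: A[5] 14->7, delta=-7, new_sum=191+(-7)=184 <-- matches target

Answer: D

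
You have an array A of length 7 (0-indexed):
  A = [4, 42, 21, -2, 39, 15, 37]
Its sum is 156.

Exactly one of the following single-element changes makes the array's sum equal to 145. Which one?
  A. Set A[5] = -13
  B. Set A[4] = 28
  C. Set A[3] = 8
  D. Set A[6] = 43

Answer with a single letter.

Answer: B

Derivation:
Option A: A[5] 15->-13, delta=-28, new_sum=156+(-28)=128
Option B: A[4] 39->28, delta=-11, new_sum=156+(-11)=145 <-- matches target
Option C: A[3] -2->8, delta=10, new_sum=156+(10)=166
Option D: A[6] 37->43, delta=6, new_sum=156+(6)=162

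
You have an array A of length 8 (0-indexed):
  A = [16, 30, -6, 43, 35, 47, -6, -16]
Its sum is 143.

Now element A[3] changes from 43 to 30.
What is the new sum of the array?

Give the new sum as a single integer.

Old value at index 3: 43
New value at index 3: 30
Delta = 30 - 43 = -13
New sum = old_sum + delta = 143 + (-13) = 130

Answer: 130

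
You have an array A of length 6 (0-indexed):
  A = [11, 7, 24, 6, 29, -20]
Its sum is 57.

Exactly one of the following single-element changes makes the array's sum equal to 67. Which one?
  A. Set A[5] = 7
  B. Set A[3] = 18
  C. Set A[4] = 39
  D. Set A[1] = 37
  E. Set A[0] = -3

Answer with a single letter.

Answer: C

Derivation:
Option A: A[5] -20->7, delta=27, new_sum=57+(27)=84
Option B: A[3] 6->18, delta=12, new_sum=57+(12)=69
Option C: A[4] 29->39, delta=10, new_sum=57+(10)=67 <-- matches target
Option D: A[1] 7->37, delta=30, new_sum=57+(30)=87
Option E: A[0] 11->-3, delta=-14, new_sum=57+(-14)=43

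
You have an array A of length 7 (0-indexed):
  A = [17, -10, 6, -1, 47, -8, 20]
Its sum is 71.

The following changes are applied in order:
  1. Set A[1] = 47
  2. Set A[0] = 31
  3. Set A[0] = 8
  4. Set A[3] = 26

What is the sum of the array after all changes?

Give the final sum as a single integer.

Answer: 146

Derivation:
Initial sum: 71
Change 1: A[1] -10 -> 47, delta = 57, sum = 128
Change 2: A[0] 17 -> 31, delta = 14, sum = 142
Change 3: A[0] 31 -> 8, delta = -23, sum = 119
Change 4: A[3] -1 -> 26, delta = 27, sum = 146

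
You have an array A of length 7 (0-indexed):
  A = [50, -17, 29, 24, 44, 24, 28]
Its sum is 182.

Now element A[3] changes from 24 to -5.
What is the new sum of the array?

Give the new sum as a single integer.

Old value at index 3: 24
New value at index 3: -5
Delta = -5 - 24 = -29
New sum = old_sum + delta = 182 + (-29) = 153

Answer: 153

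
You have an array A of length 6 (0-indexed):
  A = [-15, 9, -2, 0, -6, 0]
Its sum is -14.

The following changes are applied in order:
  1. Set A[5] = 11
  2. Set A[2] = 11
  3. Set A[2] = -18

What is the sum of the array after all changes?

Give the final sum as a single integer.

Answer: -19

Derivation:
Initial sum: -14
Change 1: A[5] 0 -> 11, delta = 11, sum = -3
Change 2: A[2] -2 -> 11, delta = 13, sum = 10
Change 3: A[2] 11 -> -18, delta = -29, sum = -19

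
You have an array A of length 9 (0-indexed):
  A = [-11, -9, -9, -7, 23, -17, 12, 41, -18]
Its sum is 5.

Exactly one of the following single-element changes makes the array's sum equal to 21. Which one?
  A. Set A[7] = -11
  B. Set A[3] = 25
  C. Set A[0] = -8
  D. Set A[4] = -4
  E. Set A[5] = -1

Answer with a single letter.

Answer: E

Derivation:
Option A: A[7] 41->-11, delta=-52, new_sum=5+(-52)=-47
Option B: A[3] -7->25, delta=32, new_sum=5+(32)=37
Option C: A[0] -11->-8, delta=3, new_sum=5+(3)=8
Option D: A[4] 23->-4, delta=-27, new_sum=5+(-27)=-22
Option E: A[5] -17->-1, delta=16, new_sum=5+(16)=21 <-- matches target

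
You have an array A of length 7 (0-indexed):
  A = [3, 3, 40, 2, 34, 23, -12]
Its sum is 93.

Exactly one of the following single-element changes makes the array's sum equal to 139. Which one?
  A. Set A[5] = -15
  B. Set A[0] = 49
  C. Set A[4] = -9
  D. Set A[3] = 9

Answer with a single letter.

Option A: A[5] 23->-15, delta=-38, new_sum=93+(-38)=55
Option B: A[0] 3->49, delta=46, new_sum=93+(46)=139 <-- matches target
Option C: A[4] 34->-9, delta=-43, new_sum=93+(-43)=50
Option D: A[3] 2->9, delta=7, new_sum=93+(7)=100

Answer: B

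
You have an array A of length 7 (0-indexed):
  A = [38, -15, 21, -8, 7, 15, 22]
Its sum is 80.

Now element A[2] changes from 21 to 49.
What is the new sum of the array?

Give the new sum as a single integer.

Old value at index 2: 21
New value at index 2: 49
Delta = 49 - 21 = 28
New sum = old_sum + delta = 80 + (28) = 108

Answer: 108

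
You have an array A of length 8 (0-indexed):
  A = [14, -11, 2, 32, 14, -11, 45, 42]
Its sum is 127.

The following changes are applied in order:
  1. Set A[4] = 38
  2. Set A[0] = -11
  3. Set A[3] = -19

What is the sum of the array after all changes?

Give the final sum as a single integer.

Answer: 75

Derivation:
Initial sum: 127
Change 1: A[4] 14 -> 38, delta = 24, sum = 151
Change 2: A[0] 14 -> -11, delta = -25, sum = 126
Change 3: A[3] 32 -> -19, delta = -51, sum = 75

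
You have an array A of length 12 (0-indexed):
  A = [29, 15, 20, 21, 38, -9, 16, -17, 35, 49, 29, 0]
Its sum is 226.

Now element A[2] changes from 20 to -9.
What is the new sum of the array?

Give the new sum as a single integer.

Answer: 197

Derivation:
Old value at index 2: 20
New value at index 2: -9
Delta = -9 - 20 = -29
New sum = old_sum + delta = 226 + (-29) = 197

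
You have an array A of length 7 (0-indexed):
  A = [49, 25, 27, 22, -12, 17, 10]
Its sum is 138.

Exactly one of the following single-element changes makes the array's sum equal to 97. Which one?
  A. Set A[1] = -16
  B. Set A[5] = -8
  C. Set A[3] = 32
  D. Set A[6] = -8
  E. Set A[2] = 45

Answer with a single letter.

Option A: A[1] 25->-16, delta=-41, new_sum=138+(-41)=97 <-- matches target
Option B: A[5] 17->-8, delta=-25, new_sum=138+(-25)=113
Option C: A[3] 22->32, delta=10, new_sum=138+(10)=148
Option D: A[6] 10->-8, delta=-18, new_sum=138+(-18)=120
Option E: A[2] 27->45, delta=18, new_sum=138+(18)=156

Answer: A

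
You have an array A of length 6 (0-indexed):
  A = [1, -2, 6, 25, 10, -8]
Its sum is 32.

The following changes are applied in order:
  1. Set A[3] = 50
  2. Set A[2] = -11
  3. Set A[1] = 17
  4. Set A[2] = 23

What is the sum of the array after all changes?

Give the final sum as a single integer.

Answer: 93

Derivation:
Initial sum: 32
Change 1: A[3] 25 -> 50, delta = 25, sum = 57
Change 2: A[2] 6 -> -11, delta = -17, sum = 40
Change 3: A[1] -2 -> 17, delta = 19, sum = 59
Change 4: A[2] -11 -> 23, delta = 34, sum = 93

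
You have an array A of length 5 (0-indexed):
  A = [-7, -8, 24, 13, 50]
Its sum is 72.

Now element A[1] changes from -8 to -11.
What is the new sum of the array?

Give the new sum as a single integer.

Answer: 69

Derivation:
Old value at index 1: -8
New value at index 1: -11
Delta = -11 - -8 = -3
New sum = old_sum + delta = 72 + (-3) = 69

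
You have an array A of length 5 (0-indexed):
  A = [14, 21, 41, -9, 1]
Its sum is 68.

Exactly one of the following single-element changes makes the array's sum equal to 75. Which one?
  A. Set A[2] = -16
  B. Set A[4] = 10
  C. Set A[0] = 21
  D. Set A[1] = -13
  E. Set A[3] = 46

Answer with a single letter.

Option A: A[2] 41->-16, delta=-57, new_sum=68+(-57)=11
Option B: A[4] 1->10, delta=9, new_sum=68+(9)=77
Option C: A[0] 14->21, delta=7, new_sum=68+(7)=75 <-- matches target
Option D: A[1] 21->-13, delta=-34, new_sum=68+(-34)=34
Option E: A[3] -9->46, delta=55, new_sum=68+(55)=123

Answer: C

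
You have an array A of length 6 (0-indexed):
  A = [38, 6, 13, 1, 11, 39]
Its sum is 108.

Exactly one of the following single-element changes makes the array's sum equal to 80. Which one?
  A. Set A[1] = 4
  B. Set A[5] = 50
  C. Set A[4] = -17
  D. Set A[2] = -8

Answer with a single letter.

Answer: C

Derivation:
Option A: A[1] 6->4, delta=-2, new_sum=108+(-2)=106
Option B: A[5] 39->50, delta=11, new_sum=108+(11)=119
Option C: A[4] 11->-17, delta=-28, new_sum=108+(-28)=80 <-- matches target
Option D: A[2] 13->-8, delta=-21, new_sum=108+(-21)=87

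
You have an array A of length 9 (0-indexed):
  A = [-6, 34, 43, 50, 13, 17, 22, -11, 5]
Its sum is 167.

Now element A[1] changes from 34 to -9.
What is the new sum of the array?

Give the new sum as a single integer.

Answer: 124

Derivation:
Old value at index 1: 34
New value at index 1: -9
Delta = -9 - 34 = -43
New sum = old_sum + delta = 167 + (-43) = 124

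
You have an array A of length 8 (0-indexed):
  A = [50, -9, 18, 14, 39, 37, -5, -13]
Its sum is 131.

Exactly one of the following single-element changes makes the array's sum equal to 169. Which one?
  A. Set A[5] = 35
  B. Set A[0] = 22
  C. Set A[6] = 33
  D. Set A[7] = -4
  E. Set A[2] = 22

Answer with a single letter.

Option A: A[5] 37->35, delta=-2, new_sum=131+(-2)=129
Option B: A[0] 50->22, delta=-28, new_sum=131+(-28)=103
Option C: A[6] -5->33, delta=38, new_sum=131+(38)=169 <-- matches target
Option D: A[7] -13->-4, delta=9, new_sum=131+(9)=140
Option E: A[2] 18->22, delta=4, new_sum=131+(4)=135

Answer: C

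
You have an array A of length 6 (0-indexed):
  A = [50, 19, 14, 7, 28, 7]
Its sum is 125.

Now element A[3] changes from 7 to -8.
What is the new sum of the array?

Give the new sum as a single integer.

Old value at index 3: 7
New value at index 3: -8
Delta = -8 - 7 = -15
New sum = old_sum + delta = 125 + (-15) = 110

Answer: 110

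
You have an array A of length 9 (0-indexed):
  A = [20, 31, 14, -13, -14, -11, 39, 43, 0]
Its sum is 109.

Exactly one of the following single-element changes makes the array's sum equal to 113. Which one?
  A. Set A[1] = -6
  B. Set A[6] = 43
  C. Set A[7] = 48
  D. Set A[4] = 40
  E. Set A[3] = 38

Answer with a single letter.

Answer: B

Derivation:
Option A: A[1] 31->-6, delta=-37, new_sum=109+(-37)=72
Option B: A[6] 39->43, delta=4, new_sum=109+(4)=113 <-- matches target
Option C: A[7] 43->48, delta=5, new_sum=109+(5)=114
Option D: A[4] -14->40, delta=54, new_sum=109+(54)=163
Option E: A[3] -13->38, delta=51, new_sum=109+(51)=160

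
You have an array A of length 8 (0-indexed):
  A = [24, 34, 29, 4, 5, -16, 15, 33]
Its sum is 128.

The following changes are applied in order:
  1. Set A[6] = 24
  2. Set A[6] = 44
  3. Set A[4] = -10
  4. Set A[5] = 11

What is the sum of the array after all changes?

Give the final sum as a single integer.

Initial sum: 128
Change 1: A[6] 15 -> 24, delta = 9, sum = 137
Change 2: A[6] 24 -> 44, delta = 20, sum = 157
Change 3: A[4] 5 -> -10, delta = -15, sum = 142
Change 4: A[5] -16 -> 11, delta = 27, sum = 169

Answer: 169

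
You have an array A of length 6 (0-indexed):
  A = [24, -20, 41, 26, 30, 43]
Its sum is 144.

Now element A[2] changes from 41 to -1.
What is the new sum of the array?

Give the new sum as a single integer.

Old value at index 2: 41
New value at index 2: -1
Delta = -1 - 41 = -42
New sum = old_sum + delta = 144 + (-42) = 102

Answer: 102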